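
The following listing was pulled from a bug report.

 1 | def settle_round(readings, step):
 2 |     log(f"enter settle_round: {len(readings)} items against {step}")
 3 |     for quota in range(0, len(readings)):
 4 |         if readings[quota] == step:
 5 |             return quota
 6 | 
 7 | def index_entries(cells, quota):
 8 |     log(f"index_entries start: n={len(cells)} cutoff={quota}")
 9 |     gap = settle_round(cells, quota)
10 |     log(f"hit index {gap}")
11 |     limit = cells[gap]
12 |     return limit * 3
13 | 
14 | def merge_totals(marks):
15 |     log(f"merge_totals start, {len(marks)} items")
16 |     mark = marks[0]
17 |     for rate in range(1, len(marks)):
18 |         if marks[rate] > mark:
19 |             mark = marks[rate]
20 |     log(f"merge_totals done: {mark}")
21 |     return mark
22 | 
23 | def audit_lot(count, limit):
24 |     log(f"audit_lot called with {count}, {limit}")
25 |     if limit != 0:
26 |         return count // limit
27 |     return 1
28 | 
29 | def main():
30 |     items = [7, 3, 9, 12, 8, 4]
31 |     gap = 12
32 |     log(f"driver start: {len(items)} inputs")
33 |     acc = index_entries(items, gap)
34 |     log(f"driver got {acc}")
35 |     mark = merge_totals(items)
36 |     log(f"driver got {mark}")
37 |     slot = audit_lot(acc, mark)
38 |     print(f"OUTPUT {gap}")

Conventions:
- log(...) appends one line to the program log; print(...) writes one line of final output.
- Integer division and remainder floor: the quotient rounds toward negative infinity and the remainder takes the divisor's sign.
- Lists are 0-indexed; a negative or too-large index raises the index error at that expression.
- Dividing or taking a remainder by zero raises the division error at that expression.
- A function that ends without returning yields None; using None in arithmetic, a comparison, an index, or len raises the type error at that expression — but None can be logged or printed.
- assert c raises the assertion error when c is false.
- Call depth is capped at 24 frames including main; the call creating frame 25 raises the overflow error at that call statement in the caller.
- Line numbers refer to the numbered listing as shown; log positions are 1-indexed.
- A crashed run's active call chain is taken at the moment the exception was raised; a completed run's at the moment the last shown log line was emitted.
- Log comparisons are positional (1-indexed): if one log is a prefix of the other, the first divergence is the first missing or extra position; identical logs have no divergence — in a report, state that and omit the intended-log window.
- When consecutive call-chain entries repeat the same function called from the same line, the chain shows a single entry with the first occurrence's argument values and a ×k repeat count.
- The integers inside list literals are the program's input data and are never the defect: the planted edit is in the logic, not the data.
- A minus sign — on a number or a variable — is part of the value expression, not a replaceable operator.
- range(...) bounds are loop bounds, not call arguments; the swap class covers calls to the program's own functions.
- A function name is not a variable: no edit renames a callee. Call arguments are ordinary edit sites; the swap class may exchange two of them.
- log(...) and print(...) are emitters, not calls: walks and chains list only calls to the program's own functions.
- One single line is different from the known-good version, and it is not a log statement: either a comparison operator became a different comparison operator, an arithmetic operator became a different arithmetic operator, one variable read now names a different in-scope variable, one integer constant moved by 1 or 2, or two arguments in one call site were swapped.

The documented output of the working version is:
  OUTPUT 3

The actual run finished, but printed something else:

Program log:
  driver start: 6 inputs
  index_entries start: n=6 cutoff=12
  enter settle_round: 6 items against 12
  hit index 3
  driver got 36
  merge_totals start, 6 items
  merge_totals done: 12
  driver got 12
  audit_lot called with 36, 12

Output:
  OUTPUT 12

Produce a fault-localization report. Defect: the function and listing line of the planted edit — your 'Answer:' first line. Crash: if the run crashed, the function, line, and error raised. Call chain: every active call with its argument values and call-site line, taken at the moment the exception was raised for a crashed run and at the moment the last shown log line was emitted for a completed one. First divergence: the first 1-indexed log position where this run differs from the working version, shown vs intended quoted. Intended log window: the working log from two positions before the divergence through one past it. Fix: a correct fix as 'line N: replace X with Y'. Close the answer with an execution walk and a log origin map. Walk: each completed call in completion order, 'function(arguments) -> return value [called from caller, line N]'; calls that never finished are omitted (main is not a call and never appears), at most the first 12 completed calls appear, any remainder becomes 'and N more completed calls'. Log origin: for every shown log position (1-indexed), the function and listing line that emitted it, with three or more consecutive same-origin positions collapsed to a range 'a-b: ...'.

Answer: the defect is in main at line 38.
The tell: Every logged value matches the working version; the printed result is what differs.
Call chain: main -> audit_lot(36, 12) (called at line 37).
First divergence: none; the two logs match at every position.
Execution walk:
  settle_round([7, 3, 9, 12, 8, 4], 12) -> 3  [called from index_entries, line 9]
  index_entries([7, 3, 9, 12, 8, 4], 12) -> 36  [called from main, line 33]
  merge_totals([7, 3, 9, 12, 8, 4]) -> 12  [called from main, line 35]
  audit_lot(36, 12) -> 3  [called from main, line 37]
Origin of each log line:
  1: emitted by main (line 32)
  2: emitted by index_entries (line 8)
  3: emitted by settle_round (line 2)
  4: emitted by index_entries (line 10)
  5: emitted by main (line 34)
  6: emitted by merge_totals (line 15)
  7: emitted by merge_totals (line 20)
  8: emitted by main (line 36)
  9: emitted by audit_lot (line 24)
A correct fix: line 38: replace `gap` with `slot`.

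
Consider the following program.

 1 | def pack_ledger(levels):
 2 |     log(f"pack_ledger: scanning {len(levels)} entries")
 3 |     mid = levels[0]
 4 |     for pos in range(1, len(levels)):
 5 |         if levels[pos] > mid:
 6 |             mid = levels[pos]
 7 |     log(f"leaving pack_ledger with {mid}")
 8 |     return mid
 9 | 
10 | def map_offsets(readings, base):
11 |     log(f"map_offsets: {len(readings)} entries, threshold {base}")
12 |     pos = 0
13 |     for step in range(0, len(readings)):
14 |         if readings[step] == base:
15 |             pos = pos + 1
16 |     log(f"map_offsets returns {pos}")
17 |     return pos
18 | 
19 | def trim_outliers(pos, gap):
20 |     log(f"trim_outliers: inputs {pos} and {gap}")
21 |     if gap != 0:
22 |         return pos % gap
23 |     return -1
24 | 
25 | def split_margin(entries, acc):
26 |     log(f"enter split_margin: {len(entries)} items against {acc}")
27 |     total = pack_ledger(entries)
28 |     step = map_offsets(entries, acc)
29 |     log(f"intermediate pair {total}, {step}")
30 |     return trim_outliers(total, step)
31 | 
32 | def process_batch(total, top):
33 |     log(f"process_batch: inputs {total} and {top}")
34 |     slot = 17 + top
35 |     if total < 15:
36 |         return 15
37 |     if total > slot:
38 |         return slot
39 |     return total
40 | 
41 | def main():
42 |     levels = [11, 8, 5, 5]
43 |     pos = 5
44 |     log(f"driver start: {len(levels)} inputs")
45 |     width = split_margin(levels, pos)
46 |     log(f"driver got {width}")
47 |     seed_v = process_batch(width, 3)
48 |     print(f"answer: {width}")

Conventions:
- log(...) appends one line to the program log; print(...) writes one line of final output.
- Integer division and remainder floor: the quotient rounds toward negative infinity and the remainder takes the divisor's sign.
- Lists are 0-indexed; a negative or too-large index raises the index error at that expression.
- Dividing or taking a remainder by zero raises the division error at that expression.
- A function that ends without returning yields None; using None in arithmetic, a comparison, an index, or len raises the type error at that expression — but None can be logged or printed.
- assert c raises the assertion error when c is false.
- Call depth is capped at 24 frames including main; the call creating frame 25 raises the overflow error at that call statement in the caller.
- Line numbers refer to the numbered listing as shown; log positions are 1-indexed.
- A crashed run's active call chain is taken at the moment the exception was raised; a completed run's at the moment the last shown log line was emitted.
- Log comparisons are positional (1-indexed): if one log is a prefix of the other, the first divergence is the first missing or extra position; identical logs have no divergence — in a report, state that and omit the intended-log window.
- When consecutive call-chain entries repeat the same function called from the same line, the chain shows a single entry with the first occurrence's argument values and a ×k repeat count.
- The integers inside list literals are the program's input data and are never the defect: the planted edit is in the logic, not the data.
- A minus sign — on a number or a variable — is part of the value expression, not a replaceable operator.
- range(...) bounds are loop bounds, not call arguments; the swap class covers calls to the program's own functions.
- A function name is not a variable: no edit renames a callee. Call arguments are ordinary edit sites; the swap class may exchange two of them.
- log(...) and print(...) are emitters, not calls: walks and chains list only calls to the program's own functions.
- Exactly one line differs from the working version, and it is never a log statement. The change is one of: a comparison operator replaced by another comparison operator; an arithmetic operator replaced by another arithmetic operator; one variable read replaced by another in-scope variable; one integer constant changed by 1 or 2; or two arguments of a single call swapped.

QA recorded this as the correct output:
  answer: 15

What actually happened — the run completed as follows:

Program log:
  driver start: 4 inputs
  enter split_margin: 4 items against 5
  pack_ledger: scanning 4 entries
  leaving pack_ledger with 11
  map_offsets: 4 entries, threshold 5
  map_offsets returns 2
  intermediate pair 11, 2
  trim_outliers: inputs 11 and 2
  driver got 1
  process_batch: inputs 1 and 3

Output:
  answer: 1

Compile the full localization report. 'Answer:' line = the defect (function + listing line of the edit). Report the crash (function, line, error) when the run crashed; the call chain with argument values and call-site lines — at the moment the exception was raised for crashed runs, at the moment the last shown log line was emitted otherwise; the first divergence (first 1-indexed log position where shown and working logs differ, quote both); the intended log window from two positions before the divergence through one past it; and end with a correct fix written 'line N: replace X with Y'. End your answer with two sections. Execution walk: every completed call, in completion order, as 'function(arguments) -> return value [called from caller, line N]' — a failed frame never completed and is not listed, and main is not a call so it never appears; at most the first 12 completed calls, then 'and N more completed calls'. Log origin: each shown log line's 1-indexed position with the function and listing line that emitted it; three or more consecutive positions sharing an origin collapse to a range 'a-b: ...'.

Answer: the defect is in main at line 48.
Key fact: The two runs log identically and part ways only at the printed values.
Call chain: main -> process_batch(1, 3) (called at line 47).
First divergence: none (the log streams are identical).
Execution walk:
  pack_ledger([11, 8, 5, 5]) -> 11  [called from split_margin, line 27]
  map_offsets([11, 8, 5, 5], 5) -> 2  [called from split_margin, line 28]
  trim_outliers(11, 2) -> 1  [called from split_margin, line 30]
  split_margin([11, 8, 5, 5], 5) -> 1  [called from main, line 45]
  process_batch(1, 3) -> 15  [called from main, line 47]
Log origin:
  1: emitted by main (line 44)
  2: emitted by split_margin (line 26)
  3: emitted by pack_ledger (line 2)
  4: emitted by pack_ledger (line 7)
  5: emitted by map_offsets (line 11)
  6: emitted by map_offsets (line 16)
  7: emitted by split_margin (line 29)
  8: emitted by trim_outliers (line 20)
  9: emitted by main (line 46)
  10: emitted by process_batch (line 33)
A correct fix: line 48: replace `width` with `seed_v`.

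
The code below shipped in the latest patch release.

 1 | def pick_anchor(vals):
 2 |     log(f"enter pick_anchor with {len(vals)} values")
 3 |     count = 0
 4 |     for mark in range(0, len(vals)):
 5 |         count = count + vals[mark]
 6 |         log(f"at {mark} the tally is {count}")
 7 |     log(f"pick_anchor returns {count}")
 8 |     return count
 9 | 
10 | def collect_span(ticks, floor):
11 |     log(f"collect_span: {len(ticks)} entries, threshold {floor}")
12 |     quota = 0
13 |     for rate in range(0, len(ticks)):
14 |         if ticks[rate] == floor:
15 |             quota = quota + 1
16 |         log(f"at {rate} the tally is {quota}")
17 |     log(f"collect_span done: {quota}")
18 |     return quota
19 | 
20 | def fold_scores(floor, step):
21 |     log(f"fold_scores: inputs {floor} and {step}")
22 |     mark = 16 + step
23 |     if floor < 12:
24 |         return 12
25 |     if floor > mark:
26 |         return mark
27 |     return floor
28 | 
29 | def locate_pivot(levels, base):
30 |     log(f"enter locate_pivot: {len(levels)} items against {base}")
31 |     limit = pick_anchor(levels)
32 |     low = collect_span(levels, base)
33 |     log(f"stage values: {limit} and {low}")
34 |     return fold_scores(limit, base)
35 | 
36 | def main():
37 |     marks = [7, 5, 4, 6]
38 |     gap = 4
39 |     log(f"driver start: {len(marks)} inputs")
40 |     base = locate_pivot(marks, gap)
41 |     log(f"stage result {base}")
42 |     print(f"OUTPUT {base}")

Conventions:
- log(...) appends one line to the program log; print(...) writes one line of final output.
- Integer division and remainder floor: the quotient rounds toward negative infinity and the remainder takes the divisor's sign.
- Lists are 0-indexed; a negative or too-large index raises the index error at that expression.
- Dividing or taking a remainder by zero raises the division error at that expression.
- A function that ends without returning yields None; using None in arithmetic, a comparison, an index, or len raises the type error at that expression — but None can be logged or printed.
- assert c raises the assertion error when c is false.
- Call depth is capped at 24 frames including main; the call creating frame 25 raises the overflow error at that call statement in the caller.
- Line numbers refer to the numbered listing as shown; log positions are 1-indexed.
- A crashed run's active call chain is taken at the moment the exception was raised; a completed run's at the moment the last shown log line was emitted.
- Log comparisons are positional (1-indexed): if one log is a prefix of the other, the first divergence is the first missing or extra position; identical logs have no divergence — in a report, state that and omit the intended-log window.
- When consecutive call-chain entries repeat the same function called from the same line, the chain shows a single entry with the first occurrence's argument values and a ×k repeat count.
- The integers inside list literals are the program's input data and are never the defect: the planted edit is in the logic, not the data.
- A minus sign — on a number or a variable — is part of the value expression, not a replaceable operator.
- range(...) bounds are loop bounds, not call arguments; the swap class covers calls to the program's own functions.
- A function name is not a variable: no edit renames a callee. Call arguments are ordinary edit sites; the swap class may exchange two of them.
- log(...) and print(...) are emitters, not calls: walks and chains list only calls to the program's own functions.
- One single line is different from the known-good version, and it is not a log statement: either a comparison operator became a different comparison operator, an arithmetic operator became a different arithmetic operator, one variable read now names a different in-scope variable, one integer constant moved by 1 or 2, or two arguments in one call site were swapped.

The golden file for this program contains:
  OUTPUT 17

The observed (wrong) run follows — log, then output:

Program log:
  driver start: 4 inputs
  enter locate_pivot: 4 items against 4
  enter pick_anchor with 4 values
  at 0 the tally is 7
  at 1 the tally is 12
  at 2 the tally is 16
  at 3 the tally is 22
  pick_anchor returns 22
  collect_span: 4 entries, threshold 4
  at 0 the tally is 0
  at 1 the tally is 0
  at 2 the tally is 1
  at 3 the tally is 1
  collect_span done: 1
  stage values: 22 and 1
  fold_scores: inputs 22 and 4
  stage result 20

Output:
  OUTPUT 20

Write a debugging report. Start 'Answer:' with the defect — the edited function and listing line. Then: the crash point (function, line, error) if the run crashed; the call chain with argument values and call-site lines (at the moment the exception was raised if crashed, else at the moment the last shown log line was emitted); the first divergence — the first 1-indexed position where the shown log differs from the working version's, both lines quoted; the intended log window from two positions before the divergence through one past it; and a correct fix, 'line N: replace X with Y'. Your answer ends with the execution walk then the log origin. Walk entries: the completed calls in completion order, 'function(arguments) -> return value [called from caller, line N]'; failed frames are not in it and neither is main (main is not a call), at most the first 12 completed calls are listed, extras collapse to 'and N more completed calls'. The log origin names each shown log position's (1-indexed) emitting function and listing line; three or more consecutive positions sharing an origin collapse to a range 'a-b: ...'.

Answer: the defect is in locate_pivot at line 34.
Key fact: Log line 16 is where behavior first shows: 'fold_scores: inputs 22 and 4' appears instead of 'fold_scores: inputs 22 and 1'.
Call chain: main.
First divergence: position 16 — the shown line 'fold_scores: inputs 22 and 4' should read 'fold_scores: inputs 22 and 1'.
Intended log window:
  14: collect_span done: 1
  15: stage values: 22 and 1
  16: fold_scores: inputs 22 and 1
  17: stage result 17
Execution walk:
  pick_anchor([7, 5, 4, 6]) -> 22  [called from locate_pivot, line 31]
  collect_span([7, 5, 4, 6], 4) -> 1  [called from locate_pivot, line 32]
  fold_scores(22, 4) -> 20  [called from locate_pivot, line 34]
  locate_pivot([7, 5, 4, 6], 4) -> 20  [called from main, line 40]
Origin of each log line:
  1: logged in main at line 39
  2: logged in locate_pivot at line 30
  3: logged in pick_anchor at line 2
  4-7: logged in pick_anchor at line 6
  8: logged in pick_anchor at line 7
  9: logged in collect_span at line 11
  10-13: logged in collect_span at line 16
  14: logged in collect_span at line 17
  15: logged in locate_pivot at line 33
  16: logged in fold_scores at line 21
  17: logged in main at line 41
A correct fix: line 34: replace `base` with `low`.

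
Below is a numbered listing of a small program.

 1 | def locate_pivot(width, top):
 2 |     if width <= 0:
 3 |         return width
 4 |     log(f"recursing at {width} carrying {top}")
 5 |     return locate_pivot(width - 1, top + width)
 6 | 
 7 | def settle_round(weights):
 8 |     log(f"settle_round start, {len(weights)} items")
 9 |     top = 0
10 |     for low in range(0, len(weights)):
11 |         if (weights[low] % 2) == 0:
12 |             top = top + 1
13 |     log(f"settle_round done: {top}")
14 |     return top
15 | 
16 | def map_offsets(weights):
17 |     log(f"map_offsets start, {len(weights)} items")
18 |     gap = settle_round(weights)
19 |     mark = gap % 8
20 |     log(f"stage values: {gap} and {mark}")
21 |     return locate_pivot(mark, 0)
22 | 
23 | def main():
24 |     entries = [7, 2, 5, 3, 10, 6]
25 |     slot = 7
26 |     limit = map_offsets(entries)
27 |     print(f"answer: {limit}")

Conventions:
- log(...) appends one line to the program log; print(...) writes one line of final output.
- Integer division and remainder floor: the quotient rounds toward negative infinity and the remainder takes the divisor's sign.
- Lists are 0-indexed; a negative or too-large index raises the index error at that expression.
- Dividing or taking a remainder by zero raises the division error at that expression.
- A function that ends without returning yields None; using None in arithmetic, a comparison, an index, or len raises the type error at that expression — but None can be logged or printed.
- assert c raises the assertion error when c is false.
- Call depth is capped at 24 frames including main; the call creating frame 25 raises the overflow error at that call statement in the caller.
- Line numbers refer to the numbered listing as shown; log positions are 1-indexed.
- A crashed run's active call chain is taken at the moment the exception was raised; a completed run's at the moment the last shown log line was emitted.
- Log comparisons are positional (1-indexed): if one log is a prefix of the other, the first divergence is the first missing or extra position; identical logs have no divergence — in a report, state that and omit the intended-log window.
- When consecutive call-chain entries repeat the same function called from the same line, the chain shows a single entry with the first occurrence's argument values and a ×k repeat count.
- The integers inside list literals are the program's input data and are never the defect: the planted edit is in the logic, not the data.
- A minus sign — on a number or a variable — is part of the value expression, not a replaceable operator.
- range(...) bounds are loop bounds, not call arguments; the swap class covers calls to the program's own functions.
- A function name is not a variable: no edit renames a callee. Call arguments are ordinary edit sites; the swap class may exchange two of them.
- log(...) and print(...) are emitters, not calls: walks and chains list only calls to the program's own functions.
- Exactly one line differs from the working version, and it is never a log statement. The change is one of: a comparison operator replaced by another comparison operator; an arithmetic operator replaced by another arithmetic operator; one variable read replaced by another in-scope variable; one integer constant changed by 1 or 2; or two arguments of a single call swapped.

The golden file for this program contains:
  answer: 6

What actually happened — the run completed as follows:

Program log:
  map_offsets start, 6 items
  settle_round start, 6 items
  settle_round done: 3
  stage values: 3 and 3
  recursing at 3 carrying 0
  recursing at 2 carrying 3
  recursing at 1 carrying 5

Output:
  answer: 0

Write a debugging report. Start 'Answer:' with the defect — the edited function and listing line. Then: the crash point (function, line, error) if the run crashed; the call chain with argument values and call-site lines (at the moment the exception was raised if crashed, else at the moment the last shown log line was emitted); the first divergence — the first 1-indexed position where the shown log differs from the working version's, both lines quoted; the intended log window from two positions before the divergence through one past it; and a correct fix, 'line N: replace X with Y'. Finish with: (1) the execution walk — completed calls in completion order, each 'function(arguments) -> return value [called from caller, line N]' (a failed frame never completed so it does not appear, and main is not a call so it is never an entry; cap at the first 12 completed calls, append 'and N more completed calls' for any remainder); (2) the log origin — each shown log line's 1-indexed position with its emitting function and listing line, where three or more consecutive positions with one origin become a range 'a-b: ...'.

Answer: the defect is in locate_pivot at line 3.
Key fact: The logs agree in full; only the final output differs.
Call chain: main -> map_offsets([7, 2, 5, 3, 10, 6]) (called at line 26) -> locate_pivot(3, 0) (called at line 21) -> locate_pivot(2, 3) (called at line 5) ×2.
First divergence: none — the logs agree in full.
Execution walk:
  settle_round([7, 2, 5, 3, 10, 6]) -> 3  [called from map_offsets, line 18]
  locate_pivot(0, 6) -> 0  [called from locate_pivot, line 5]
  locate_pivot(1, 5) -> 0  [called from locate_pivot, line 5]
  locate_pivot(2, 3) -> 0  [called from locate_pivot, line 5]
  locate_pivot(3, 0) -> 0  [called from map_offsets, line 21]
  map_offsets([7, 2, 5, 3, 10, 6]) -> 0  [called from main, line 26]
Log origins:
  1: emitted by map_offsets (line 17)
  2: emitted by settle_round (line 8)
  3: emitted by settle_round (line 13)
  4: emitted by map_offsets (line 20)
  5-7: emitted by locate_pivot (line 4)
A correct fix: line 3: replace `width` with `top`.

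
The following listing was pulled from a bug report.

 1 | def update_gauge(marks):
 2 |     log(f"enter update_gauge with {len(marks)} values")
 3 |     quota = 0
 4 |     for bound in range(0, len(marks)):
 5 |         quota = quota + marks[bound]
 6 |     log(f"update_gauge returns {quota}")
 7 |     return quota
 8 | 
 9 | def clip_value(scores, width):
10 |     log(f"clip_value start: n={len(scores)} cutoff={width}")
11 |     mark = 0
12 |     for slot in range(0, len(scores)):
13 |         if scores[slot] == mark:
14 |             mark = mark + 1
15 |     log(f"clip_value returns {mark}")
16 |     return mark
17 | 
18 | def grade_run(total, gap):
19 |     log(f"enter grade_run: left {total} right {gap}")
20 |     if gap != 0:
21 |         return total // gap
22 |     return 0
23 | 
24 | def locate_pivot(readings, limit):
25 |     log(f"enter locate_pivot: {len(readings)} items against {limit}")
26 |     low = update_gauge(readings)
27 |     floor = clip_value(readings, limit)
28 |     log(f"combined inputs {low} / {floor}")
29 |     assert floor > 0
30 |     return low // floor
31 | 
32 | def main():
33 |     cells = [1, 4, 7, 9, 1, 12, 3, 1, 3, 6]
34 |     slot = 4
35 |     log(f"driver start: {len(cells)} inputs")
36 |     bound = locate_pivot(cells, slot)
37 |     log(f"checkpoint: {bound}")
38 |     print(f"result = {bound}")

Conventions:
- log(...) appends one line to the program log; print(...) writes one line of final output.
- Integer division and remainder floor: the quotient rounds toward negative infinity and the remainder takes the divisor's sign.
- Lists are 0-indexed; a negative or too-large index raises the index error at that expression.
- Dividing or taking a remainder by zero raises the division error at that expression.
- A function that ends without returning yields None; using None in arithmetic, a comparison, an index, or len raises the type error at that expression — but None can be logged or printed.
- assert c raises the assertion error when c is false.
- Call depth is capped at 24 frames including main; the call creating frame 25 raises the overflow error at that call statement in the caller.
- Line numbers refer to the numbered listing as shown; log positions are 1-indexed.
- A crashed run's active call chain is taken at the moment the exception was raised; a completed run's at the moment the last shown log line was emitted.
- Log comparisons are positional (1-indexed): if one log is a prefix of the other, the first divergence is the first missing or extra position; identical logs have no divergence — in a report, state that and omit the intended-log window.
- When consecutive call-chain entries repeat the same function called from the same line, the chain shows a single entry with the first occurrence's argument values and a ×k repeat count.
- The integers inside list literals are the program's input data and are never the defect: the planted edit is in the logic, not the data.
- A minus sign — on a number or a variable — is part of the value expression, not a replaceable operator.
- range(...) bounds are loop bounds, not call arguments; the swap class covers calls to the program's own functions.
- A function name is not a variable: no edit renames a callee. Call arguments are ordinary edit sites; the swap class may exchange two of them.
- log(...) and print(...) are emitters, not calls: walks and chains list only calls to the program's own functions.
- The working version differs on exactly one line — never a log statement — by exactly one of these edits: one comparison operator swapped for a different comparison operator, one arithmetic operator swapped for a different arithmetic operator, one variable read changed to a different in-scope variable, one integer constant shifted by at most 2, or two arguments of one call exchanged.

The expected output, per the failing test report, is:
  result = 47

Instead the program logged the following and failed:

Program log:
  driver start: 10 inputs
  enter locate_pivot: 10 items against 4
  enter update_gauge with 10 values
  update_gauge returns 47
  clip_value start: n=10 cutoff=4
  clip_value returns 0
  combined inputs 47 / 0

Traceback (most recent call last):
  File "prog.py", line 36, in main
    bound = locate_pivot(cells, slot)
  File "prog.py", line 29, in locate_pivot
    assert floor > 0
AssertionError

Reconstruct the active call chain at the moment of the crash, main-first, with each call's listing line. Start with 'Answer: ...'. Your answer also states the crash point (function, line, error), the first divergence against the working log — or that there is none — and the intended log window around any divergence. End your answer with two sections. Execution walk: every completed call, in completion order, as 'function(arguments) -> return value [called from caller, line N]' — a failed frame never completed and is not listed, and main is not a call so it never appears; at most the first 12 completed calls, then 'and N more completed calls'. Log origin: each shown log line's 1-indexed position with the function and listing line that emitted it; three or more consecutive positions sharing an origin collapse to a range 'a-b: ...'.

Answer: main -> locate_pivot (called at line 36).
Key observation: The log first diverges at position 6: the faulty run prints 'clip_value returns 0' where the working version prints 'clip_value returns 1'.
Crash: locate_pivot, line 29, AssertionError.
First divergence: position 6 — shown 'clip_value returns 0', intended 'clip_value returns 1'.
Intended log window:
  4: update_gauge returns 47
  5: clip_value start: n=10 cutoff=4
  6: clip_value returns 1
  7: combined inputs 47 / 1
Execution walk:
  update_gauge([1, 4, 7, 9, 1, 12, 3, 1, 3, 6]) -> 47  [called from locate_pivot, line 26]
  clip_value([1, 4, 7, 9, 1, 12, 3, 1, 3, 6], 4) -> 0  [called from locate_pivot, line 27]
Log origins:
  1: from main, line 35
  2: from locate_pivot, line 25
  3: from update_gauge, line 2
  4: from update_gauge, line 6
  5: from clip_value, line 10
  6: from clip_value, line 15
  7: from locate_pivot, line 28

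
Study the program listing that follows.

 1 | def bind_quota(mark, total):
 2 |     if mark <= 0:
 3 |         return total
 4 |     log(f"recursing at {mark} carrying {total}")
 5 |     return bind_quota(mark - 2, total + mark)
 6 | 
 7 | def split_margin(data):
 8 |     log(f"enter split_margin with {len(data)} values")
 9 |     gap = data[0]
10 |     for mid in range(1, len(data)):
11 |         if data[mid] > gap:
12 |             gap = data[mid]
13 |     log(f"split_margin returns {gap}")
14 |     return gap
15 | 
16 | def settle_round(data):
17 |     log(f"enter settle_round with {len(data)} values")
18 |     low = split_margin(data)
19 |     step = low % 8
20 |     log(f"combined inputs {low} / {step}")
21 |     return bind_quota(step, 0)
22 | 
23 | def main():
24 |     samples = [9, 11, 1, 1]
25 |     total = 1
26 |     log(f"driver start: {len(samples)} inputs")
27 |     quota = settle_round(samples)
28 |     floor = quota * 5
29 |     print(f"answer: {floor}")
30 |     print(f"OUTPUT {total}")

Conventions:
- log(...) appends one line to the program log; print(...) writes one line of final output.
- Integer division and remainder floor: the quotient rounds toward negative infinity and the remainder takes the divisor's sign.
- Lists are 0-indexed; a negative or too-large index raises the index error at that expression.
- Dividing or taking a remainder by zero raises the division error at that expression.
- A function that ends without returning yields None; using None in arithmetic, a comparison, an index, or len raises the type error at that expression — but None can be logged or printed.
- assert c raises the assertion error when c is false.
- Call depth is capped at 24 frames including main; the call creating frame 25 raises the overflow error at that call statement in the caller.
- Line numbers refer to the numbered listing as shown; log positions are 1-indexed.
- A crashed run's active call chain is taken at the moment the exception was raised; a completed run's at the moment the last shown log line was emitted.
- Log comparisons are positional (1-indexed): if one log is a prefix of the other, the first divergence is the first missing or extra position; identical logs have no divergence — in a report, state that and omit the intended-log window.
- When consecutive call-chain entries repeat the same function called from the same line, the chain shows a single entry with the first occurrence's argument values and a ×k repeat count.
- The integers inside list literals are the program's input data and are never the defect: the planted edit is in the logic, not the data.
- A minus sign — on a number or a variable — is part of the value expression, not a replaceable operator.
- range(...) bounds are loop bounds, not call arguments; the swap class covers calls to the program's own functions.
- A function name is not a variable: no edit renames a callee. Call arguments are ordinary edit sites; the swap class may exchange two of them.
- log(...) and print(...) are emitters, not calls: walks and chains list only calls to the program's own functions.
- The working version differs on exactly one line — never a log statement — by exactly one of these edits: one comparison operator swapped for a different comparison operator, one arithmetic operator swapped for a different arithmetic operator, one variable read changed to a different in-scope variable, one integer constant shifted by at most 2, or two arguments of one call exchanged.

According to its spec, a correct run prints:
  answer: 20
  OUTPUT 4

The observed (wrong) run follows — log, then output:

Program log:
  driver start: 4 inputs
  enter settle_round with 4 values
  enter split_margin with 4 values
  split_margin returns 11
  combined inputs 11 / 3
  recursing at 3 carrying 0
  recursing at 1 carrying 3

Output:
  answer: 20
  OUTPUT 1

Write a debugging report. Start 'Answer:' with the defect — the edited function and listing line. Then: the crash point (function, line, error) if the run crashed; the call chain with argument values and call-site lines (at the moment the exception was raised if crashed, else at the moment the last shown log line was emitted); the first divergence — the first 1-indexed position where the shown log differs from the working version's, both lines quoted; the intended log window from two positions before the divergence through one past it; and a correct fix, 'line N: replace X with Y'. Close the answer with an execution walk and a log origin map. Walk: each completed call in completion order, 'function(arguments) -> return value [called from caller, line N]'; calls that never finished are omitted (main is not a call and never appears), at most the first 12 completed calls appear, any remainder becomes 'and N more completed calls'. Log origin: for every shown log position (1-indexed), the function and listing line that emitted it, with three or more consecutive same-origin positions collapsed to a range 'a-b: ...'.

Answer: the defect is in main at line 30.
Key observation: No log line changed; the fault shows up purely in the output.
Call chain: main -> settle_round([9, 11, 1, 1]) (called at line 27) -> bind_quota(3, 0) (called at line 21) -> bind_quota(1, 3) (called at line 5).
First divergence: none (the log streams are identical).
Execution walk:
  split_margin([9, 11, 1, 1]) -> 11  [called from settle_round, line 18]
  bind_quota(-1, 4) -> 4  [called from bind_quota, line 5]
  bind_quota(1, 3) -> 4  [called from bind_quota, line 5]
  bind_quota(3, 0) -> 4  [called from settle_round, line 21]
  settle_round([9, 11, 1, 1]) -> 4  [called from main, line 27]
Log origins:
  1: from main, line 26
  2: from settle_round, line 17
  3: from split_margin, line 8
  4: from split_margin, line 13
  5: from settle_round, line 20
  6: from bind_quota, line 4
  7: from bind_quota, line 4
A correct fix: line 30: replace `total` with `quota`.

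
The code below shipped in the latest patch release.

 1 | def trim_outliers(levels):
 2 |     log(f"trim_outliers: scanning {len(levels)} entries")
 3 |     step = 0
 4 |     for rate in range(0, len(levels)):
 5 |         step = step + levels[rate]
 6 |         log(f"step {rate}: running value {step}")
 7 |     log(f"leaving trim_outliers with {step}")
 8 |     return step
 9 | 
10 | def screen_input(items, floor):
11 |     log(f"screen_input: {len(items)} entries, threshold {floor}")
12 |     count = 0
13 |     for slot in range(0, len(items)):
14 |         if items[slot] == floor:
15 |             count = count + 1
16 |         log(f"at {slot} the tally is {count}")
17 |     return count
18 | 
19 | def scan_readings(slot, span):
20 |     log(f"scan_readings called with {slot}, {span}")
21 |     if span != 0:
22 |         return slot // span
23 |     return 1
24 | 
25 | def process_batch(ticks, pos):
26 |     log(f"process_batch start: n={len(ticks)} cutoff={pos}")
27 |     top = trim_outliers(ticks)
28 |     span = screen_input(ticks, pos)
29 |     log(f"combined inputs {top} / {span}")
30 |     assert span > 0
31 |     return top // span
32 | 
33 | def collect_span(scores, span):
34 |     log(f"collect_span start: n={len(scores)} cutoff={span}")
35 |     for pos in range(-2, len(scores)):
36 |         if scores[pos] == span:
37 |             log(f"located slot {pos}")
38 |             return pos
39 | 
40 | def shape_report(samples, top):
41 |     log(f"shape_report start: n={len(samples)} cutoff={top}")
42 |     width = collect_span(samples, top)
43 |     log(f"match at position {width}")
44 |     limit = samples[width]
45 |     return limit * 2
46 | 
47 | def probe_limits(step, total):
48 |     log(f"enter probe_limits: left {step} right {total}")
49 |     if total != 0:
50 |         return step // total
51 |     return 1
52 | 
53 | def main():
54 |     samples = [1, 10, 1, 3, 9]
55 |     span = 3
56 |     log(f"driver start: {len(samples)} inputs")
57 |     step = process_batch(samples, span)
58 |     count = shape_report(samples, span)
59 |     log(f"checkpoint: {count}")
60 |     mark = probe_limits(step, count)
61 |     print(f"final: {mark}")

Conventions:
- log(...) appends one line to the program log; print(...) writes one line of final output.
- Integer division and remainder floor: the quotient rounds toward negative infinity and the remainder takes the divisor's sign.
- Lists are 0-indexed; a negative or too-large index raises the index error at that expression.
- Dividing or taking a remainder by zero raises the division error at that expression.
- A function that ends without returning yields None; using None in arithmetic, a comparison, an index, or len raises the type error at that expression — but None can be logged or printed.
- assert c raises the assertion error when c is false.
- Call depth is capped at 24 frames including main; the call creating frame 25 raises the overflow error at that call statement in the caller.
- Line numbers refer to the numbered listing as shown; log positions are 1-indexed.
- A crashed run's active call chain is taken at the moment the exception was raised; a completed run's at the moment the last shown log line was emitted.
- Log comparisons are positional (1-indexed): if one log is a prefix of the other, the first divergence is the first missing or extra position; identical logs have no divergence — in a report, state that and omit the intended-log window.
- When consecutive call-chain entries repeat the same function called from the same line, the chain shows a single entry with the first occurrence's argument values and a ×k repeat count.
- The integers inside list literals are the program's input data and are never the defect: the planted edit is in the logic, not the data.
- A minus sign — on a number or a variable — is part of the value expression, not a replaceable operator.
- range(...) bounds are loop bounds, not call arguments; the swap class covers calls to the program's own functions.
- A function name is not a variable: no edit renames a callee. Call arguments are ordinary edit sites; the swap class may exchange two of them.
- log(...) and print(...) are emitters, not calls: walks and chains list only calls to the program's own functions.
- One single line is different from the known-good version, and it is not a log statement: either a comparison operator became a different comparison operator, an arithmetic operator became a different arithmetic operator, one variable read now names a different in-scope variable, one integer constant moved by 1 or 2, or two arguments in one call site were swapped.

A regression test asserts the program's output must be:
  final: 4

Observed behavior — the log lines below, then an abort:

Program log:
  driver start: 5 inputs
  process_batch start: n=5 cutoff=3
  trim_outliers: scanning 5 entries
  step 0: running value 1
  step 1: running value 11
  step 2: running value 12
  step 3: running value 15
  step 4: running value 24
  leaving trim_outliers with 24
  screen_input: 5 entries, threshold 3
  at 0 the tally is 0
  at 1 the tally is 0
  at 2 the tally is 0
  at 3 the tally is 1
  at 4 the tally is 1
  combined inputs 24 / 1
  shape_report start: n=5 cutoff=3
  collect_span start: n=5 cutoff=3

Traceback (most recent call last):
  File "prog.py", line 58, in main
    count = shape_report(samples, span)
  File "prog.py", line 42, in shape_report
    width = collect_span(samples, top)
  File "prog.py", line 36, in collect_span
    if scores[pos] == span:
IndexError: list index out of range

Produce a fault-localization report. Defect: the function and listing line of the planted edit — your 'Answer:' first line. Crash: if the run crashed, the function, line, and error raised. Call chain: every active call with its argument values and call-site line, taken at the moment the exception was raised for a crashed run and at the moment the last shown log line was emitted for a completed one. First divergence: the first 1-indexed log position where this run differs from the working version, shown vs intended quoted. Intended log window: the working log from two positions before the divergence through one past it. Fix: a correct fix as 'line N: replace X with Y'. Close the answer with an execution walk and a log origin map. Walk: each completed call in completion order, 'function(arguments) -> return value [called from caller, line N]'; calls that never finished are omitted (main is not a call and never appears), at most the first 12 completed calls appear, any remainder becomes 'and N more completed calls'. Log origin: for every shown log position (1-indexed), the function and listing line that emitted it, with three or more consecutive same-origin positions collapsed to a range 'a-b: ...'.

Answer: the defect is in collect_span at line 35.
Key fact: The shown log is a 18-line prefix of the intended one, whose next entry is 'located slot 3'.
Crash: collect_span, line 36, IndexError.
Call chain: main -> shape_report([1, 10, 1, 3, 9], 3) (called at line 58) -> collect_span([1, 10, 1, 3, 9], 3) (called at line 42).
First divergence: position 19 — the faulty run's log ends after 18 lines; the working version continues with 'located slot 3'.
Intended log window:
  17: shape_report start: n=5 cutoff=3
  18: collect_span start: n=5 cutoff=3
  19: located slot 3
  20: match at position 3
Execution walk:
  trim_outliers([1, 10, 1, 3, 9]) -> 24  [called from process_batch, line 27]
  screen_input([1, 10, 1, 3, 9], 3) -> 1  [called from process_batch, line 28]
  process_batch([1, 10, 1, 3, 9], 3) -> 24  [called from main, line 57]
Log origin:
  1: emitted by main (line 56)
  2: emitted by process_batch (line 26)
  3: emitted by trim_outliers (line 2)
  4-8: emitted by trim_outliers (line 6)
  9: emitted by trim_outliers (line 7)
  10: emitted by screen_input (line 11)
  11-15: emitted by screen_input (line 16)
  16: emitted by process_batch (line 29)
  17: emitted by shape_report (line 41)
  18: emitted by collect_span (line 34)
A correct fix: line 35: replace `-2` with `0`.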